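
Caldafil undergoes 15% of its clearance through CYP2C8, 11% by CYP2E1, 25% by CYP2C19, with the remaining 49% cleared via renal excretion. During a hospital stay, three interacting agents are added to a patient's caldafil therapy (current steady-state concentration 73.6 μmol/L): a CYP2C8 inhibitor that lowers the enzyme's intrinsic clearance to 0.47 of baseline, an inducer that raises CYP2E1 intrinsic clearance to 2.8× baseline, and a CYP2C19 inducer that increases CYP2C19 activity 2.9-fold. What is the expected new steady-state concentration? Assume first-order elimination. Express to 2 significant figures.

CYP2C8: 0.15 × 0.47 = 0.0705
CYP2E1: 0.11 × 2.8 = 0.308
CYP2C19: 0.25 × 2.9 = 0.725
Other: 0.49 (unchanged)
Relative clearance = 0.0705 + 0.308 + 0.725 + 0.49 = 1.5935.
Steady-state concentration ∝ 1/CL: new value = 73.6 / 1.5935 = 46 μmol/L.

46 μmol/L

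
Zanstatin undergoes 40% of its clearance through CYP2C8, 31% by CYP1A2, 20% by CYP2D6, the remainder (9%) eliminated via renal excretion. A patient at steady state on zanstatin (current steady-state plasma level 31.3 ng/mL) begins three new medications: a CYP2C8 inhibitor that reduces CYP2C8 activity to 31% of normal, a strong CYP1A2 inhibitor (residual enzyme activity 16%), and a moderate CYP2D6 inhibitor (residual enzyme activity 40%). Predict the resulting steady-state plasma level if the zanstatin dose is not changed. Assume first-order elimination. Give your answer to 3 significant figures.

The CYP2C8 pathway (40% of clearance) is reduced to 0.31× activity: 0.4 × 0.31 = 0.124.
The CYP1A2 pathway (31% of clearance) is reduced to 0.16× activity: 0.31 × 0.16 = 0.0496.
The CYP2D6 pathway (20% of clearance) falls to 0.4× activity: 0.2 × 0.4 = 0.08.
Non-CYP routes (9%) are unchanged.
CL_new/CL_old = 0.124 + 0.0496 + 0.08 + 0.09 = 0.3436.
Dividing the baseline by the relative clearance: 31.3 / 0.3436 = 91.1 ng/mL.

91.1 ng/mL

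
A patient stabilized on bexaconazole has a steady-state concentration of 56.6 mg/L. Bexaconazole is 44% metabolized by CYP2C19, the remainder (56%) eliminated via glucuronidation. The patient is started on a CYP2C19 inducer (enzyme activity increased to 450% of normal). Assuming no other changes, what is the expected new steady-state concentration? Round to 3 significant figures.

CYP2C19: 0.44 × 4.5 = 1.98
Other: 0.56 (unchanged)
New clearance relative to baseline: 1.98 + 0.56 = 2.54.
New steady-state concentration = baseline ÷ relative clearance = 56.6 / 2.54 = 22.3 mg/L.

22.3 mg/L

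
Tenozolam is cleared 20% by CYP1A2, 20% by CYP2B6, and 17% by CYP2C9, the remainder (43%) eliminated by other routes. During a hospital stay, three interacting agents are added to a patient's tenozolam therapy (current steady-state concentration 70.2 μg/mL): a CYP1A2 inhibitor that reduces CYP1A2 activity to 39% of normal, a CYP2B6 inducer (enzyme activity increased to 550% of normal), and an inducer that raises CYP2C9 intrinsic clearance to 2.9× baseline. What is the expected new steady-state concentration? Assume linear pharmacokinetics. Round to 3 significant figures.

The CYP1A2 pathway (20% of clearance) is reduced to 0.39× activity: 0.2 × 0.39 = 0.078.
The CYP2B6 pathway (20% of clearance) increases to 5.5× activity: 0.2 × 5.5 = 1.1.
The CYP2C9 pathway (17% of clearance) rises to 2.9× activity: 0.17 × 2.9 = 0.493.
Non-CYP routes (43%) are unchanged.
Relative clearance = 0.078 + 1.1 + 0.493 + 0.43 = 2.101.
Dividing the baseline by the relative clearance: 70.2 / 2.101 = 33.4 μg/mL.

33.4 μg/mL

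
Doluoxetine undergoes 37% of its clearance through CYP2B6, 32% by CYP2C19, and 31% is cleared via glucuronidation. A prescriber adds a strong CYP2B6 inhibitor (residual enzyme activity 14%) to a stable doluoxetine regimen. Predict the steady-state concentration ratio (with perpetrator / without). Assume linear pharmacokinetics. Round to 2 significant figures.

1.5

CYP2B6: 0.37 × 0.14 = 0.0518
CYP2C19: 0.32 (unchanged)
Other: 0.31 (unchanged)
CL_new/CL_old = 0.0518 + 0.32 + 0.31 = 0.6818.
Since steady-state concentration ∝ 1/CL, the ratio is 1 / 0.6818 = 1.5.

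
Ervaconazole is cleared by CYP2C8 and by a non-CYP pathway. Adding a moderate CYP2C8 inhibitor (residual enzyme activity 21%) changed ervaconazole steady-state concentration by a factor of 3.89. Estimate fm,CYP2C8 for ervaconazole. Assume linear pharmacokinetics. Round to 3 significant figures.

0.940

CL'/CL = 1 / 3.89 = 0.2571
0.21·fm + (1 − fm) = 0.2571
fm = (0.2571 − 1) / (0.21 − 1) = 0.940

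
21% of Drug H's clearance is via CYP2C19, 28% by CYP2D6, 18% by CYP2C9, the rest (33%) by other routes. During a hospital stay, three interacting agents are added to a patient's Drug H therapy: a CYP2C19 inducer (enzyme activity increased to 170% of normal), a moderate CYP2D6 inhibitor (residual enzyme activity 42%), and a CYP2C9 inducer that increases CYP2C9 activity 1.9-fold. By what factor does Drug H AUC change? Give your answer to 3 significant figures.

The CYP2C19 pathway (21% of clearance) increases to 1.7× activity: 0.21 × 1.7 = 0.357.
The CYP2D6 pathway (28% of clearance) falls to 0.42× activity: 0.28 × 0.42 = 0.1176.
The CYP2C9 pathway (18% of clearance) increases to 1.9× activity: 0.18 × 1.9 = 0.342.
The remaining 33% of clearance is unaffected.
Relative clearance = 0.357 + 0.1176 + 0.342 + 0.33 = 1.1466.
Because AUC varies inversely with clearance, the combined effect is 1 / 1.1466 = 0.872.

0.872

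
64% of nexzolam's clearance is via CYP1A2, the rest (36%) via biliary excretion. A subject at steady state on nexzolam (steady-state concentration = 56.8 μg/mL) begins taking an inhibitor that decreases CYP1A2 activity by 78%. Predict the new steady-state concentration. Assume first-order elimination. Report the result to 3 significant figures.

The CYP1A2 pathway (64% of clearance) drops to 0.22× activity: 0.64 × 0.22 = 0.1408.
Non-CYP routes (36%) are unchanged.
New clearance relative to baseline: 0.1408 + 0.36 = 0.5008.
Steady-state concentration ∝ 1/CL, so new value = 56.8 / 0.5008 = 113 μg/mL.

113 μg/mL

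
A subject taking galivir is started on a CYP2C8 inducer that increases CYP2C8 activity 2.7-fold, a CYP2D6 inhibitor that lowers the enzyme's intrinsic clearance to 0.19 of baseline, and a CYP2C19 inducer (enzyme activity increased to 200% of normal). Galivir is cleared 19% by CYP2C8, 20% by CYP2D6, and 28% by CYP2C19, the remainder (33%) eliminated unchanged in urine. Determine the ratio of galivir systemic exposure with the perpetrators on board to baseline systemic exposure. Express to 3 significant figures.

The CYP2C8 pathway (19% of clearance) increases to 2.7× activity: 0.19 × 2.7 = 0.513.
The CYP2D6 pathway (20% of clearance) is reduced to 0.19× activity: 0.2 × 0.19 = 0.038.
The CYP2C19 pathway (28% of clearance) is boosted to 2× activity: 0.28 × 2 = 0.56.
The remaining 33% of clearance is unaffected.
Relative clearance = 0.513 + 0.038 + 0.56 + 0.33 = 1.441.
Systemic exposure ∝ 1/CL: fold-change = 1 / 1.441 = 0.694.

0.694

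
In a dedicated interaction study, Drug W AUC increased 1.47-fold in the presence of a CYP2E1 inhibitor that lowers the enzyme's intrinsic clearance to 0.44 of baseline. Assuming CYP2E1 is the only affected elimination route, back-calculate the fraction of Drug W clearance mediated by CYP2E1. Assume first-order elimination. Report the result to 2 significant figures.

CL'/CL = 1 / 1.47 = 0.6803
0.44·fm + (1 − fm) = 0.6803
fm = (0.6803 − 1) / (0.44 − 1) = 0.57

0.57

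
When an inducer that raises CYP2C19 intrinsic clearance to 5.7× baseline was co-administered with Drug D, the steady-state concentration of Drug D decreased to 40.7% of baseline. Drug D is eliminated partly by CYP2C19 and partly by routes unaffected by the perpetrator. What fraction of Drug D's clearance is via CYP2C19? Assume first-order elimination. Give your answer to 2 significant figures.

Call the CYP2C19 fraction fm. After the interaction, CL_new/CL_old = fm × 5.7 + (1 − fm).
Steady-state concentration ratio = 1 / (new CL fraction), so new CL fraction = 1 / 0.407 = 2.457.
fm × 5.7 + 1 − fm = 2.457  ⇒  fm × (5.7 − 1) = 1.457  ⇒  fm = 0.31.

0.31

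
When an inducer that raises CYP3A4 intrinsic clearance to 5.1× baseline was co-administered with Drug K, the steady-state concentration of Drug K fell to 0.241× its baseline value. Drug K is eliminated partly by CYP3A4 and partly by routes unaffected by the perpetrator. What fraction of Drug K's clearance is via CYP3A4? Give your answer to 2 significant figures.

CL'/CL = 1 / 0.241 = 4.149
5.1·fm + (1 − fm) = 4.149
fm = (4.149 − 1) / (5.1 − 1) = 0.77

0.77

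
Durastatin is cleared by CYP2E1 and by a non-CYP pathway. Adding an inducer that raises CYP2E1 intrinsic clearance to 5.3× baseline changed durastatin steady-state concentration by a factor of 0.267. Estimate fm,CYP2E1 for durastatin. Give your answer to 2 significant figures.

0.64

Let fm be the CYP2E1 fraction. New clearance relative to baseline = fm × 5.3 + (1 − fm).
Steady-state concentration ratio = 1 / (new CL fraction), so new CL fraction = 1 / 0.267 = 3.745.
fm × 5.3 + 1 − fm = 3.745  ⇒  fm × (5.3 − 1) = 2.745  ⇒  fm = 0.64.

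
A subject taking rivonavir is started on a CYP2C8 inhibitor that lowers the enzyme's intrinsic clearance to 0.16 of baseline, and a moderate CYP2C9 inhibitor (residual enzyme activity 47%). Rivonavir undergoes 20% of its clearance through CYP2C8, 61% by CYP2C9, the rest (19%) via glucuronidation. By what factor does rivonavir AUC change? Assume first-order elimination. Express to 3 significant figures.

The CYP2C8 pathway (20% of clearance) is reduced to 0.16× activity: 0.2 × 0.16 = 0.032.
The CYP2C9 pathway (61% of clearance) falls to 0.47× activity: 0.61 × 0.47 = 0.2867.
The remaining 19% of clearance is unaffected.
New clearance relative to baseline: 0.032 + 0.2867 + 0.19 = 0.5087.
AUC ∝ 1/CL: fold-change = 1 / 0.5087 = 1.97.

1.97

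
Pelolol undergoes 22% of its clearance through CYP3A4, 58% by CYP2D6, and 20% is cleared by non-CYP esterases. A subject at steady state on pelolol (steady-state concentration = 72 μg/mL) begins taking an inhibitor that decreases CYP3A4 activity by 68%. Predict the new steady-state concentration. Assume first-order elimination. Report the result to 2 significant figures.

85 μg/mL

The CYP3A4 pathway (22% of clearance) is reduced to 0.32× activity: 0.22 × 0.32 = 0.0704.
CYP2D6 (58%) and the residual 20% are unaffected.
New clearance relative to baseline: 0.0704 + 0.58 + 0.2 = 0.8504.
With dosing unchanged, steady-state concentration scales as 1/CL: 72 / 0.8504 = 85 μg/mL.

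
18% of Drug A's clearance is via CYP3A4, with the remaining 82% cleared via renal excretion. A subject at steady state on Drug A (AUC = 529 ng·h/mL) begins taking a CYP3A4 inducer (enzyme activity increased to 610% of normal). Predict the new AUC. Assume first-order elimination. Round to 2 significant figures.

2.8 × 10² ng·h/mL

CYP3A4: 0.18 × 6.1 = 1.098
Other: 0.82 (unchanged)
CL_new/CL_old = 1.098 + 0.82 = 1.918.
New AUC = baseline ÷ relative clearance = 529 / 1.918 = 2.8 × 10² ng·h/mL.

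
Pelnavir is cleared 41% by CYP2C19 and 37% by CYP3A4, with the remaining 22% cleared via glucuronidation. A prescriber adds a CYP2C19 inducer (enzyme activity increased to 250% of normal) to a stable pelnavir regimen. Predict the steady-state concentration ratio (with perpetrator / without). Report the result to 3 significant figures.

CYP2C19: 0.41 × 2.5 = 1.025
CYP3A4: 0.37 (unchanged)
Other: 0.22 (unchanged)
Relative clearance = 1.025 + 0.37 + 0.22 = 1.615.
Steady-state concentration ratio = CL_old/CL_new = 1 / 1.615 = 0.619.

0.619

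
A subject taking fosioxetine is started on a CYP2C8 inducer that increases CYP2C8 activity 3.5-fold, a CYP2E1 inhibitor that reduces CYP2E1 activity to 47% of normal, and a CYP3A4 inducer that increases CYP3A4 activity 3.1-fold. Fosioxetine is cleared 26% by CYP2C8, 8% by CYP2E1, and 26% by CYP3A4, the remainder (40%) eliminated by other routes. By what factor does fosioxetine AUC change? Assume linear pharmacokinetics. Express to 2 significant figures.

The CYP2C8 pathway (26% of clearance) rises to 3.5× activity: 0.26 × 3.5 = 0.91.
The CYP2E1 pathway (8% of clearance) drops to 0.47× activity: 0.08 × 0.47 = 0.0376.
The CYP3A4 pathway (26% of clearance) is boosted to 3.1× activity: 0.26 × 3.1 = 0.806.
Non-CYP routes (40%) are unchanged.
Relative clearance = 0.91 + 0.0376 + 0.806 + 0.4 = 2.1536.
Because AUC varies inversely with clearance, the combined effect is 1 / 2.1536 = 0.46.

0.46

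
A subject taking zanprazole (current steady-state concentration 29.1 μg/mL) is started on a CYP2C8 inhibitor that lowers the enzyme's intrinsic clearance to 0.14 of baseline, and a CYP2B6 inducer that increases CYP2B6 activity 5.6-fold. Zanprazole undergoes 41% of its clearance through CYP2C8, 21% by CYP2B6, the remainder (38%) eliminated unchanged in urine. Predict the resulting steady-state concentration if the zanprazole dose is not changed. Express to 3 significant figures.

18.0 μg/mL

The CYP2C8 pathway (41% of clearance) is reduced to 0.14× activity: 0.41 × 0.14 = 0.0574.
The CYP2B6 pathway (21% of clearance) rises to 5.6× activity: 0.21 × 5.6 = 1.176.
Non-CYP routes (38%) are unchanged.
Relative clearance = 0.0574 + 1.176 + 0.38 = 1.6134.
New steady-state concentration = 29.1 / 1.6134 = 18.0 μg/mL (concentration scales inversely with clearance).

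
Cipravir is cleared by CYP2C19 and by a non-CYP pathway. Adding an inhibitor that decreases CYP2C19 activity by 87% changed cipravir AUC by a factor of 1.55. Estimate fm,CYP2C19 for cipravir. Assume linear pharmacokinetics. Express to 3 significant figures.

CL'/CL = 1 / 1.55 = 0.6452
0.13·fm + (1 − fm) = 0.6452
fm = (0.6452 − 1) / (0.13 − 1) = 0.408

0.408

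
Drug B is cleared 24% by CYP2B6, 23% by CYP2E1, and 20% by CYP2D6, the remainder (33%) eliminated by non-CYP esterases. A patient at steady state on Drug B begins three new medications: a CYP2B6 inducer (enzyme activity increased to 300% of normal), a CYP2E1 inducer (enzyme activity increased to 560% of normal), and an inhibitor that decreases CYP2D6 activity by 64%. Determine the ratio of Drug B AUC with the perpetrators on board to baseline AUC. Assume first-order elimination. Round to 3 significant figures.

0.415

The CYP2B6 pathway (24% of clearance) is boosted to 3× activity: 0.24 × 3 = 0.72.
The CYP2E1 pathway (23% of clearance) rises to 5.6× activity: 0.23 × 5.6 = 1.288.
The CYP2D6 pathway (20% of clearance) is reduced to 0.36× activity: 0.2 × 0.36 = 0.072.
Non-CYP routes (33%) are unchanged.
CL_new/CL_old = 0.72 + 1.288 + 0.072 + 0.33 = 2.41.
AUC ∝ 1/CL: fold-change = 1 / 2.41 = 0.415.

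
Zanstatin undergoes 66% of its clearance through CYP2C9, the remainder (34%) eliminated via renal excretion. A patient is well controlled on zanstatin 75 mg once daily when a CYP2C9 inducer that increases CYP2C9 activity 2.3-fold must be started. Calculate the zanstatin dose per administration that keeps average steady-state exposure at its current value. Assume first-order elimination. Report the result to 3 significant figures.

CYP2C9: 0.66 × 2.3 = 1.518
Other: 0.34 (unchanged)
CL_new/CL_old = 1.518 + 0.34 = 1.858.
Css,avg = (dose rate)/CL, so holding Css fixed requires dose ∝ CL: 75 × 1.858 = 139 mg.

139 mg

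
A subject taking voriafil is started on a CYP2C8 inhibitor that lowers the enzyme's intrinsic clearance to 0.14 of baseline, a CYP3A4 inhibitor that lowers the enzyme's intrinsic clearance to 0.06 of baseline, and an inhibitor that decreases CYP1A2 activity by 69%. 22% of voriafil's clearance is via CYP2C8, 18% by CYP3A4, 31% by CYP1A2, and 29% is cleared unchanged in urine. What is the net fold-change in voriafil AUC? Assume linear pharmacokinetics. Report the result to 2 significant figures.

2.3

CYP2C8: 0.22 × 0.14 = 0.0308
CYP3A4: 0.18 × 0.06 = 0.0108
CYP1A2: 0.31 × 0.31 = 0.0961
Other: 0.29 (unchanged)
CL_new/CL_old = 0.0308 + 0.0108 + 0.0961 + 0.29 = 0.4277.
AUC ∝ 1/CL: fold-change = 1 / 0.4277 = 2.3.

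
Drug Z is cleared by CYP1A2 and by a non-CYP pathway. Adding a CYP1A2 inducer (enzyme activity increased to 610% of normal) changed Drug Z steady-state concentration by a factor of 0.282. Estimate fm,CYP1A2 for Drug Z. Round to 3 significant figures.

0.499

Let fm be the CYP1A2 fraction. New clearance relative to baseline = fm × 6.1 + (1 − fm).
Steady-state concentration ratio = 1 / (new CL fraction), so new CL fraction = 1 / 0.282 = 3.546.
fm × 6.1 + 1 − fm = 3.546  ⇒  fm × (6.1 − 1) = 2.546  ⇒  fm = 0.499.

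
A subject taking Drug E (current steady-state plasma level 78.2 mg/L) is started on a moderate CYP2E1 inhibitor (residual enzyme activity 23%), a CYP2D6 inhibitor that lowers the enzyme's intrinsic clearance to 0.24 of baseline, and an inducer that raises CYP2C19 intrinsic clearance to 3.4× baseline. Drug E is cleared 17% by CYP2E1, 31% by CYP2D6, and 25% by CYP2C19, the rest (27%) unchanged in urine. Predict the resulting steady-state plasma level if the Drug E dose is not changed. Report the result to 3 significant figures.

63.4 mg/L

The CYP2E1 pathway (17% of clearance) falls to 0.23× activity: 0.17 × 0.23 = 0.0391.
The CYP2D6 pathway (31% of clearance) falls to 0.24× activity: 0.31 × 0.24 = 0.0744.
The CYP2C19 pathway (25% of clearance) increases to 3.4× activity: 0.25 × 3.4 = 0.85.
Non-CYP routes (27%) are unchanged.
Relative clearance = 0.0391 + 0.0744 + 0.85 + 0.27 = 1.2335.
Dividing the baseline by the relative clearance: 78.2 / 1.2335 = 63.4 mg/L.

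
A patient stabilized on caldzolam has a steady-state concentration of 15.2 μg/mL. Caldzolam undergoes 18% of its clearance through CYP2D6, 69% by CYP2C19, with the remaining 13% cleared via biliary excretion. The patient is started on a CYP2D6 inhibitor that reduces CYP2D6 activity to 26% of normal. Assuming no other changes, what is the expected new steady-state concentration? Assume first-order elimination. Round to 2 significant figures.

The CYP2D6 pathway (18% of clearance) is reduced to 0.26× activity: 0.18 × 0.26 = 0.0468.
CYP2C19 (69%) and the residual 13% are unaffected.
CL_new/CL_old = 0.0468 + 0.69 + 0.13 = 0.8668.
With dosing unchanged, steady-state concentration scales as 1/CL: 15.2 / 0.8668 = 18 μg/mL.

18 μg/mL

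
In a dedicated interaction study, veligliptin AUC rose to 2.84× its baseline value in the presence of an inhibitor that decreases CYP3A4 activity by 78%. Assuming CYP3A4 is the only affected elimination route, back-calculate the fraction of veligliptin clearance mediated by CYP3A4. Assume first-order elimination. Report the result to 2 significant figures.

Let fm be the CYP3A4 fraction. New clearance relative to baseline = fm × 0.22 + (1 − fm).
AUC ratio = 1 / (new CL fraction), so new CL fraction = 1 / 2.84 = 0.3521.
fm × 0.22 + 1 − fm = 0.3521  ⇒  fm × (0.22 − 1) = −0.6479  ⇒  fm = 0.83.

0.83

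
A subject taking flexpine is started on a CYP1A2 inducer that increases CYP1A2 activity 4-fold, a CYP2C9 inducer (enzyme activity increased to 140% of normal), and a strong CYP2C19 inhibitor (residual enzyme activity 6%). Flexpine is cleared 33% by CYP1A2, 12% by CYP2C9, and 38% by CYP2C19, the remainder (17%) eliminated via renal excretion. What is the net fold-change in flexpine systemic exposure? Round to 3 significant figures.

CYP1A2: 0.33 × 4 = 1.32
CYP2C9: 0.12 × 1.4 = 0.168
CYP2C19: 0.38 × 0.06 = 0.0228
Other: 0.17 (unchanged)
Relative clearance = 1.32 + 0.168 + 0.0228 + 0.17 = 1.6808.
Systemic exposure ∝ 1/CL: fold-change = 1 / 1.6808 = 0.595.

0.595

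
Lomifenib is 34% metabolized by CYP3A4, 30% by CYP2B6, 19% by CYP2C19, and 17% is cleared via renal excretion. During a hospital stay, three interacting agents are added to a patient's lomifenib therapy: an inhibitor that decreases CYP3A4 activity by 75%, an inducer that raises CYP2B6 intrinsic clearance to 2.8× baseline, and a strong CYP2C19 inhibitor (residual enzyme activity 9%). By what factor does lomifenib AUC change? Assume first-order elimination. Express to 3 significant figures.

CYP3A4: 0.34 × 0.25 = 0.085
CYP2B6: 0.3 × 2.8 = 0.84
CYP2C19: 0.19 × 0.09 = 0.0171
Other: 0.17 (unchanged)
New clearance relative to baseline: 0.085 + 0.84 + 0.0171 + 0.17 = 1.1121.
AUC ∝ 1/CL: fold-change = 1 / 1.1121 = 0.899.

0.899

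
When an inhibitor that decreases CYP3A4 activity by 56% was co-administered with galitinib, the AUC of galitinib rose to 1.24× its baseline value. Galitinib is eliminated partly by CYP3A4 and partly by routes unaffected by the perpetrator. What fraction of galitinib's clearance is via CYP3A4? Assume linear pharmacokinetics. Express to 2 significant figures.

Let x = fm,CYP3A4. Because AUC ∝ 1/CL, relative clearance fell to 1/1.24 = 0.8065.
Only the CYP3A4 route changed, so 0.8065 = x·0.44 + (1 − x), giving x = 0.35.

0.35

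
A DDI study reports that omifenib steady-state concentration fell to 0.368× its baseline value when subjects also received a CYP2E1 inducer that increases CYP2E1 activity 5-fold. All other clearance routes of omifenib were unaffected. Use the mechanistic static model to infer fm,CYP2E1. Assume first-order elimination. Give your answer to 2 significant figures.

0.43

CL'/CL = 1 / 0.368 = 2.717
5·fm + (1 − fm) = 2.717
fm = (2.717 − 1) / (5 − 1) = 0.43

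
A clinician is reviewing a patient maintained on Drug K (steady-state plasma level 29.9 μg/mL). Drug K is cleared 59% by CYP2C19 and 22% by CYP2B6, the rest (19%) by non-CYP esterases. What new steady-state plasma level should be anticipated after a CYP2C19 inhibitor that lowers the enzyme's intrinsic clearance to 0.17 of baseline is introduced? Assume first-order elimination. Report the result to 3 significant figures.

The CYP2C19 pathway (59% of clearance) drops to 0.17× activity: 0.59 × 0.17 = 0.1003.
CYP2B6 (22%) and the residual 19% are unaffected.
Relative clearance = 0.1003 + 0.22 + 0.19 = 0.5103.
Steady-state plasma level ∝ 1/CL, so new value = 29.9 / 0.5103 = 58.6 μg/mL.

58.6 μg/mL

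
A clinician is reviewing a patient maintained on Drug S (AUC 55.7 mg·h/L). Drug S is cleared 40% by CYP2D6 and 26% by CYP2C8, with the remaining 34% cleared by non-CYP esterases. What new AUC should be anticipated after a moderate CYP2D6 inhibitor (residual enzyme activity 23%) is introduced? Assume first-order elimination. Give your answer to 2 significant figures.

80 mg·h/L

CYP2D6: 0.4 × 0.23 = 0.092
CYP2C8: 0.26 (unchanged)
Other: 0.34 (unchanged)
Relative clearance = 0.092 + 0.26 + 0.34 = 0.692.
With dosing unchanged, AUC scales as 1/CL: 55.7 / 0.692 = 80 mg·h/L.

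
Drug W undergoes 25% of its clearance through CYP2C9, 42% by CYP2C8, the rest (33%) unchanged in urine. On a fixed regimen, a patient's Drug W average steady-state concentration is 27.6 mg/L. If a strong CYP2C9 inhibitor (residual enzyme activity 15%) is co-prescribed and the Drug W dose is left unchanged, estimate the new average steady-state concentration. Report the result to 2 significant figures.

CYP2C9: 0.25 × 0.15 = 0.0375
CYP2C8: 0.42 (unchanged)
Other: 0.33 (unchanged)
Relative clearance = 0.0375 + 0.42 + 0.33 = 0.7875.
Average steady-state concentration ∝ 1/CL, so new value = 27.6 / 0.7875 = 35 mg/L.

35 mg/L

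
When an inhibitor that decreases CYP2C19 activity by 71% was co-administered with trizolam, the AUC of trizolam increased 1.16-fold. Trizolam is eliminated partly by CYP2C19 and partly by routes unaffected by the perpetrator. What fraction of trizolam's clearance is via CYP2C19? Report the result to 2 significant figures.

0.19

CL'/CL = 1 / 1.16 = 0.8621
0.29·fm + (1 − fm) = 0.8621
fm = (0.8621 − 1) / (0.29 − 1) = 0.19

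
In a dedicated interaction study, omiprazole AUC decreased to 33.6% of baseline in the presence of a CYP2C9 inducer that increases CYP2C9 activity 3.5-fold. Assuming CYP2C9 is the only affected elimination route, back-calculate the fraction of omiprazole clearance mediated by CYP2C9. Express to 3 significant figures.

CL'/CL = 1 / 0.336 = 2.976
3.5·fm + (1 − fm) = 2.976
fm = (2.976 − 1) / (3.5 − 1) = 0.790

0.790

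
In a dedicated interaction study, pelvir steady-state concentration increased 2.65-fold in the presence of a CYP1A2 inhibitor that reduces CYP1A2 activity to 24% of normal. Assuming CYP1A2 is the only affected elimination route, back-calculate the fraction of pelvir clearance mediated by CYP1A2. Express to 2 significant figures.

0.82

Write x for the fraction cleared via CYP1A2. The observed steady-state concentration change means clearance fell to 1/2.65 = 0.3774 of baseline.
Setting x·0.24 + (1 − x) = 0.3774 and solving: x = (0.3774 − 1)/(0.24 − 1) = 0.82.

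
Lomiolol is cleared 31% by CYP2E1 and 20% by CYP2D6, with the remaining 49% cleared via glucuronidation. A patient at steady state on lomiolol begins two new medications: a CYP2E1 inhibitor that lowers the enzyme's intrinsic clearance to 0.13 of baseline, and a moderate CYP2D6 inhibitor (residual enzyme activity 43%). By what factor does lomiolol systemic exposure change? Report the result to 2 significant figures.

1.6

CYP2E1: 0.31 × 0.13 = 0.0403
CYP2D6: 0.2 × 0.43 = 0.086
Other: 0.49 (unchanged)
Relative clearance = 0.0403 + 0.086 + 0.49 = 0.6163.
Net systemic exposure ratio = 1 / 0.6163 = 1.6.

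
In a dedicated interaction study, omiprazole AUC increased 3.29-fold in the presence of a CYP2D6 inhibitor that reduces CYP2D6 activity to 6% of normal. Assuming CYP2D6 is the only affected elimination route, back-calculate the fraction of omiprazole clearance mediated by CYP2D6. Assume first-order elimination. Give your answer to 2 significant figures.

Let fm be the CYP2D6 fraction. New clearance relative to baseline = fm × 0.06 + (1 − fm).
AUC ratio = 1 / (new CL fraction), so new CL fraction = 1 / 3.29 = 0.304.
fm × 0.06 + 1 − fm = 0.304  ⇒  fm × (0.06 − 1) = −0.696  ⇒  fm = 0.74.

0.74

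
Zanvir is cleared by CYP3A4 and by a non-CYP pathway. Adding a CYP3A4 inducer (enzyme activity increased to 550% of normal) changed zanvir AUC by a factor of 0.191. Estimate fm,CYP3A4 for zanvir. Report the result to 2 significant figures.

CL'/CL = 1 / 0.191 = 5.236
5.5·fm + (1 − fm) = 5.236
fm = (5.236 − 1) / (5.5 − 1) = 0.94

0.94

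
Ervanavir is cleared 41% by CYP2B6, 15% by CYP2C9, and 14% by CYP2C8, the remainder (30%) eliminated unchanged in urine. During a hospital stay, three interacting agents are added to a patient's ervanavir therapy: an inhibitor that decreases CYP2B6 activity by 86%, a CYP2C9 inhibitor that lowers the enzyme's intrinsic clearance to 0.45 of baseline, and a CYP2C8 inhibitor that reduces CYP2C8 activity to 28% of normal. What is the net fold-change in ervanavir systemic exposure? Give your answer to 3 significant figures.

2.15

CYP2B6: 0.41 × 0.14 = 0.0574
CYP2C9: 0.15 × 0.45 = 0.0675
CYP2C8: 0.14 × 0.28 = 0.0392
Other: 0.3 (unchanged)
Relative clearance = 0.0574 + 0.0675 + 0.0392 + 0.3 = 0.4641.
Because systemic exposure varies inversely with clearance, the combined effect is 1 / 0.4641 = 2.15.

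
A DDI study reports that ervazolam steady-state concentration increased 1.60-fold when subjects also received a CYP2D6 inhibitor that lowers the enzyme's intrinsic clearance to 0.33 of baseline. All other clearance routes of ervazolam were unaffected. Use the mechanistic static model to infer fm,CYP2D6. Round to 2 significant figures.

Call the CYP2D6 fraction fm. After the interaction, CL_new/CL_old = fm × 0.33 + (1 − fm).
Steady-state concentration ratio = 1 / (new CL fraction), so new CL fraction = 1 / 1.60 = 0.625.
fm × 0.33 + 1 − fm = 0.625  ⇒  fm × (0.33 − 1) = −0.375  ⇒  fm = 0.56.

0.56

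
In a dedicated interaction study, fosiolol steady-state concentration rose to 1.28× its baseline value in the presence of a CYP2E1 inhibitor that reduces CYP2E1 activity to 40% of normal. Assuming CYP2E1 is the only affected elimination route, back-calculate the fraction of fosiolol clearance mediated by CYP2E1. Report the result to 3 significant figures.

0.365

Let x = fm,CYP2E1. Because steady-state concentration ∝ 1/CL, relative clearance fell to 1/1.28 = 0.7812.
Only the CYP2E1 route changed, so 0.7812 = x·0.4 + (1 − x), giving x = 0.365.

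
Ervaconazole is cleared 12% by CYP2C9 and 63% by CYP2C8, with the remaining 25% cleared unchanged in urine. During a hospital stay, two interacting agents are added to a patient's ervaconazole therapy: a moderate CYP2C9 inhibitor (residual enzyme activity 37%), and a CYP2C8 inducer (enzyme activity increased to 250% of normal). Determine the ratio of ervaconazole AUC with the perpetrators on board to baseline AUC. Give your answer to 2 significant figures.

The CYP2C9 pathway (12% of clearance) is reduced to 0.37× activity: 0.12 × 0.37 = 0.0444.
The CYP2C8 pathway (63% of clearance) rises to 2.5× activity: 0.63 × 2.5 = 1.575.
The remaining 25% of clearance is unaffected.
CL_new/CL_old = 0.0444 + 1.575 + 0.25 = 1.8694.
AUC ∝ 1/CL: fold-change = 1 / 1.8694 = 0.53.

0.53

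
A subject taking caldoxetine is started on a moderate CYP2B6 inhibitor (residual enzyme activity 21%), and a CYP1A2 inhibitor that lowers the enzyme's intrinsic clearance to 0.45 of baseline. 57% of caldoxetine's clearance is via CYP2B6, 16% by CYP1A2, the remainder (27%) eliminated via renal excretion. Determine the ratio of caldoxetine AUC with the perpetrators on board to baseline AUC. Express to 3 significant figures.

The CYP2B6 pathway (57% of clearance) is reduced to 0.21× activity: 0.57 × 0.21 = 0.1197.
The CYP1A2 pathway (16% of clearance) is reduced to 0.45× activity: 0.16 × 0.45 = 0.072.
Non-CYP routes (27%) are unchanged.
New clearance relative to baseline: 0.1197 + 0.072 + 0.27 = 0.4617.
Because AUC varies inversely with clearance, the combined effect is 1 / 0.4617 = 2.17.

2.17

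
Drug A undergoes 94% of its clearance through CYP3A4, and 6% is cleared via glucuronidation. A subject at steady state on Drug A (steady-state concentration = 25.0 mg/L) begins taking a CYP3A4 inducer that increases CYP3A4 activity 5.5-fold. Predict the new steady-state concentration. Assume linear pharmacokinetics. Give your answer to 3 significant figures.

4.78 mg/L

The CYP3A4 pathway (94% of clearance) is boosted to 5.5× activity: 0.94 × 5.5 = 5.17.
The remaining 6% of clearance is unaffected.
Relative clearance = 5.17 + 0.06 = 5.23.
With dosing unchanged, steady-state concentration scales as 1/CL: 25.0 / 5.23 = 4.78 mg/L.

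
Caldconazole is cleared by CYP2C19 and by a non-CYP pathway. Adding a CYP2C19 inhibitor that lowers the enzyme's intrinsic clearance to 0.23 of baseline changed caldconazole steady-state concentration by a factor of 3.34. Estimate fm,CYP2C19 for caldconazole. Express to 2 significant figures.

Write x for the fraction cleared via CYP2C19. The observed steady-state concentration change means clearance fell to 1/3.34 = 0.2994 of baseline.
Only the CYP2C19 route changed, so 0.2994 = x·0.23 + (1 − x), giving x = 0.91.

0.91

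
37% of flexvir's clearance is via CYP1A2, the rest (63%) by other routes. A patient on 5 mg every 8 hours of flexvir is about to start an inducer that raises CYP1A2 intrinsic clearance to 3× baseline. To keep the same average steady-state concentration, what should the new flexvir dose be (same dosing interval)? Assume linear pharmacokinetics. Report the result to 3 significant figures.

The CYP1A2 pathway (37% of clearance) is boosted to 3× activity: 0.37 × 3 = 1.11.
Non-CYP routes (63%) are unchanged.
New clearance relative to baseline: 1.11 + 0.63 = 1.74.
Css,avg = (dose rate)/CL, so holding Css fixed requires dose ∝ CL: 5 × 1.74 = 8.70 mg.

8.70 mg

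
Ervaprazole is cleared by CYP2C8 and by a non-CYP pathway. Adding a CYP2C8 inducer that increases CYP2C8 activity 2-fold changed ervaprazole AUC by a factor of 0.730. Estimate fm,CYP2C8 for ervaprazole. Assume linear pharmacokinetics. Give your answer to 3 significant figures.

0.370

Let x = fm,CYP2C8. Because AUC ∝ 1/CL, relative clearance rose to 1/0.730 = 1.37.
Setting x·2 + (1 − x) = 1.37 and solving: x = (1.37 − 1)/(2 − 1) = 0.370.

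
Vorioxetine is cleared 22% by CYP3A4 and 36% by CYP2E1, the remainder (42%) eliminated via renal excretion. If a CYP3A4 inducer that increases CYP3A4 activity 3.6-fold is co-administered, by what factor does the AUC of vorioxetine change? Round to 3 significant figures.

The CYP3A4 pathway (22% of clearance) is boosted to 3.6× activity: 0.22 × 3.6 = 0.792.
CYP2E1 (36%) and the residual 42% are unaffected.
New clearance relative to baseline: 0.792 + 0.36 + 0.42 = 1.572.
Since AUC ∝ 1/CL, the ratio is 1 / 1.572 = 0.636.

0.636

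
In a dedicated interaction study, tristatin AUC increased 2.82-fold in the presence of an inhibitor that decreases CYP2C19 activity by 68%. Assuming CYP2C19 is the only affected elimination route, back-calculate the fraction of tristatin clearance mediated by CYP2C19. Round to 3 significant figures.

0.949

Write x for the fraction cleared via CYP2C19. The observed AUC change means clearance fell to 1/2.82 = 0.3546 of baseline.
Setting x·0.32 + (1 − x) = 0.3546 and solving: x = (0.3546 − 1)/(0.32 − 1) = 0.949.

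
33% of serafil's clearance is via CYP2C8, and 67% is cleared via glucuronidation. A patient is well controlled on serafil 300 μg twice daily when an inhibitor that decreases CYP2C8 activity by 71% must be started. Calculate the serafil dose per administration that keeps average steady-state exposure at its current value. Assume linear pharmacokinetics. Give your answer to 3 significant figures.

The CYP2C8 pathway (33% of clearance) falls to 0.29× activity: 0.33 × 0.29 = 0.0957.
Non-CYP routes (67%) are unchanged.
New clearance relative to baseline: 0.0957 + 0.67 = 0.7657.
Exposure is unchanged when dose changes in proportion to clearance. New dose = 300 μg × 0.7657 = 230 μg.

230 μg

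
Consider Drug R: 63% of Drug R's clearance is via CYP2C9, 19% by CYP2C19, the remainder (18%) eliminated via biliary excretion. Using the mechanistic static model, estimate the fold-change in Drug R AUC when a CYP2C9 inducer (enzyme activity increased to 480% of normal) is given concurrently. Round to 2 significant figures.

0.29

CYP2C9: 0.63 × 4.8 = 3.024
CYP2C19: 0.19 (unchanged)
Other: 0.18 (unchanged)
CL_new/CL_old = 3.024 + 0.19 + 0.18 = 3.394.
Since AUC ∝ 1/CL, the ratio is 1 / 3.394 = 0.29.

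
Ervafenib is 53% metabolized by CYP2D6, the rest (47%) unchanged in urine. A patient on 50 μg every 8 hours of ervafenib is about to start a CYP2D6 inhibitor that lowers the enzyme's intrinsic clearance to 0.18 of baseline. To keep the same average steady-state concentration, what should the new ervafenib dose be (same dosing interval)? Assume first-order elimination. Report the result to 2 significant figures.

28 μg

The CYP2D6 pathway (53% of clearance) is reduced to 0.18× activity: 0.53 × 0.18 = 0.0954.
Non-CYP routes (47%) are unchanged.
CL_new/CL_old = 0.0954 + 0.47 = 0.5654.
To maintain the same steady-state level, dose must scale with clearance: new dose = 50 × 0.5654 = 28 μg.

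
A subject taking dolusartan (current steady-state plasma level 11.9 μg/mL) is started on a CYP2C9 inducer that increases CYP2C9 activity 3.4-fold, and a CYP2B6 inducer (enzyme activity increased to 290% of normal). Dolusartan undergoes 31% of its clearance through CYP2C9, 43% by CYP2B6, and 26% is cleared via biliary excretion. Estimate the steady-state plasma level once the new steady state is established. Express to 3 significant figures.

The CYP2C9 pathway (31% of clearance) is boosted to 3.4× activity: 0.31 × 3.4 = 1.054.
The CYP2B6 pathway (43% of clearance) increases to 2.9× activity: 0.43 × 2.9 = 1.247.
Non-CYP routes (26%) are unchanged.
New clearance relative to baseline: 1.054 + 1.247 + 0.26 = 2.561.
Steady-state plasma level ∝ 1/CL: new value = 11.9 / 2.561 = 4.65 μg/mL.

4.65 μg/mL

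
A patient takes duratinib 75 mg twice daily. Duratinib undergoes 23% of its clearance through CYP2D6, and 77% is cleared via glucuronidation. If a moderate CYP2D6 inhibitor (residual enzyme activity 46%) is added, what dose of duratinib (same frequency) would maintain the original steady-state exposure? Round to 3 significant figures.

CYP2D6: 0.23 × 0.46 = 0.1058
Other: 0.77 (unchanged)
Relative clearance = 0.1058 + 0.77 = 0.8758.
Exposure is unchanged when dose changes in proportion to clearance. New dose = 75 mg × 0.8758 = 65.7 mg.

65.7 mg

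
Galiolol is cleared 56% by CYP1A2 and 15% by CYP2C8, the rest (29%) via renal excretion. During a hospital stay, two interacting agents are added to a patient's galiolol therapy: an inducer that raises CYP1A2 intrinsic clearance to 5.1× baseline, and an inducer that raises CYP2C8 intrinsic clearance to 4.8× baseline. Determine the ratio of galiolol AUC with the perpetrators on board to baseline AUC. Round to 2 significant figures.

The CYP1A2 pathway (56% of clearance) is boosted to 5.1× activity: 0.56 × 5.1 = 2.856.
The CYP2C8 pathway (15% of clearance) is boosted to 4.8× activity: 0.15 × 4.8 = 0.72.
The remaining 29% of clearance is unaffected.
Relative clearance = 2.856 + 0.72 + 0.29 = 3.866.
AUC ∝ 1/CL: fold-change = 1 / 3.866 = 0.26.

0.26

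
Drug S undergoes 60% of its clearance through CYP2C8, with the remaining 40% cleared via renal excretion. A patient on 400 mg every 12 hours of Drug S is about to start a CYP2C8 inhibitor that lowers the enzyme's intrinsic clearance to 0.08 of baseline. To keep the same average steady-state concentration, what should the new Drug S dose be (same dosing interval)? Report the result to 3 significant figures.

179 mg

CYP2C8: 0.6 × 0.08 = 0.048
Other: 0.4 (unchanged)
New clearance relative to baseline: 0.048 + 0.4 = 0.448.
Css,avg = (dose rate)/CL, so holding Css fixed requires dose ∝ CL: 400 × 0.448 = 179 mg.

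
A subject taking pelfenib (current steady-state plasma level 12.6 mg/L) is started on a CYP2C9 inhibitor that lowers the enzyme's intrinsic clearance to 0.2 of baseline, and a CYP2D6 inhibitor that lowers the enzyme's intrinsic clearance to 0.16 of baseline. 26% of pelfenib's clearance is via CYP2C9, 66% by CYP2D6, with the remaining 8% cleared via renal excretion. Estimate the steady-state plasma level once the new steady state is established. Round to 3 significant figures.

The CYP2C9 pathway (26% of clearance) is reduced to 0.2× activity: 0.26 × 0.2 = 0.052.
The CYP2D6 pathway (66% of clearance) falls to 0.16× activity: 0.66 × 0.16 = 0.1056.
Non-CYP routes (8%) are unchanged.
CL_new/CL_old = 0.052 + 0.1056 + 0.08 = 0.2376.
Steady-state plasma level ∝ 1/CL: new value = 12.6 / 0.2376 = 53.0 mg/L.

53.0 mg/L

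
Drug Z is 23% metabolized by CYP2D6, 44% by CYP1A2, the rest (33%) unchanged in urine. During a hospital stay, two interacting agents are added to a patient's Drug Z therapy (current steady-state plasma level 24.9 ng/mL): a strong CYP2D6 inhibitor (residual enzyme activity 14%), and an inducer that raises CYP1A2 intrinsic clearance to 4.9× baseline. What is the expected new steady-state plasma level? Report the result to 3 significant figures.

The CYP2D6 pathway (23% of clearance) is reduced to 0.14× activity: 0.23 × 0.14 = 0.0322.
The CYP1A2 pathway (44% of clearance) increases to 4.9× activity: 0.44 × 4.9 = 2.156.
Non-CYP routes (33%) are unchanged.
New clearance relative to baseline: 0.0322 + 2.156 + 0.33 = 2.5182.
Steady-state plasma level ∝ 1/CL: new value = 24.9 / 2.5182 = 9.89 ng/mL.

9.89 ng/mL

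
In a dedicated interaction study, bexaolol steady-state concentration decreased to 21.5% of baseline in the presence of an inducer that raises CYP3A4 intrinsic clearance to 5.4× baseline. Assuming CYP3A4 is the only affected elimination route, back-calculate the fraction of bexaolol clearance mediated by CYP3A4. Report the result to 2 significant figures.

Call the CYP3A4 fraction fm. After the interaction, CL_new/CL_old = fm × 5.4 + (1 − fm).
Steady-state concentration ratio = 1 / (new CL fraction), so new CL fraction = 1 / 0.215 = 4.651.
fm × 5.4 + 1 − fm = 4.651  ⇒  fm × (5.4 − 1) = 3.651  ⇒  fm = 0.83.

0.83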